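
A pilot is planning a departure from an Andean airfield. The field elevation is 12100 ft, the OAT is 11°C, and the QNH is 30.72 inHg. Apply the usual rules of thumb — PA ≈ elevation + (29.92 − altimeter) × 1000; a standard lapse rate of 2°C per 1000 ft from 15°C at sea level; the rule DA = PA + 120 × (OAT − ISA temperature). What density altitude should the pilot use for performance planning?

Pressure altitude = 12100 + (29.92 − 30.72) × 1000 = 12100 + (-800) = 11300 ft.
ISA temperature at 11300 ft = 15 − 2 × (11300/1000) = -7.6°C.
ISA deviation = 11 − (-7.6) = +18.6°C.
Density altitude = 11300 + 120 × (18.6) = 13532 ft.

13532 ft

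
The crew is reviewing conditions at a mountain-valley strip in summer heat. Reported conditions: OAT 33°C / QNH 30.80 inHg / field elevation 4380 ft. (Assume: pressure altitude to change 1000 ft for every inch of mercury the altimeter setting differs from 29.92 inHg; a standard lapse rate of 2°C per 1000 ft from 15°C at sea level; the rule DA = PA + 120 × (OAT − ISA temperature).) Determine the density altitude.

Pressure altitude = 4380 + (29.92 − 30.80) × 1000 = 4380 + (-880) = 3500 ft.
ISA temperature at 3500 ft = 15 − 2 × (3500/1000) = 8°C.
ISA deviation = 33 − 8 = +25°C.
Density altitude = 3500 + 120 × (25) = 6500 ft.

6500 ft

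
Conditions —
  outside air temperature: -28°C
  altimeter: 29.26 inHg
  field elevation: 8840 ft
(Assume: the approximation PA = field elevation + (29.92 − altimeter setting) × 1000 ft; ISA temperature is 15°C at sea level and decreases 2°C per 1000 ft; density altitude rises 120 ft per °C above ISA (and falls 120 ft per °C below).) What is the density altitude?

Pressure altitude = 8840 + (29.92 − 29.26) × 1000 = 8840 + (+660) = 9500 ft.
ISA temperature at 9500 ft = 15 − 2 × (9500/1000) = -4°C.
ISA deviation = -28 − (-4) = -24°C.
Density altitude = 9500 + 120 × (-24) = 6620 ft.

6620 ft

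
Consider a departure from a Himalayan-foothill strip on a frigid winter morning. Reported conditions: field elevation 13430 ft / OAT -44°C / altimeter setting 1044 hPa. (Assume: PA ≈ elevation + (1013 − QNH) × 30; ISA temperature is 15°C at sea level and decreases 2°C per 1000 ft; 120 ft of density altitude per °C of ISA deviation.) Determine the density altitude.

Pressure altitude = 13430 + (1013 − 1044) × 30 = 13430 + (-930) = 12500 ft.
ISA temperature at 12500 ft = 15 − 2 × (12500/1000) = -10°C.
ISA deviation = -44 − (-10) = -34°C.
Density altitude = 12500 + 120 × (-34) = 8420 ft.

8420 ft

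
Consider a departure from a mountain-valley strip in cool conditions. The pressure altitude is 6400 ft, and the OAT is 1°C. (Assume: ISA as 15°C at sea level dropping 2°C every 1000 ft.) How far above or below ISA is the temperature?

ISA-1.2°C

ISA temperature at 6400 ft = 15 − 2 × (6400/1000) = 2.2°C.
Deviation = OAT − ISA = 1 − 2.2 = -1.2°C.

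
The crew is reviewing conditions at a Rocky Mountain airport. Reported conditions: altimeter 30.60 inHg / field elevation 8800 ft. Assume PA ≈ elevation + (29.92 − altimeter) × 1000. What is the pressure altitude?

8120 ft

Pressure correction = (29.92 − 30.60) × 1000 = -680 ft.
Pressure altitude = 8800 + (-680) = 8120 ft.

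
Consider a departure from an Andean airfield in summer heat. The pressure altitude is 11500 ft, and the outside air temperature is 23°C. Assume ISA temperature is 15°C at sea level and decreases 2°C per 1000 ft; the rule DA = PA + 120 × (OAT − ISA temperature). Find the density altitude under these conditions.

15220 ft

ISA temperature at 11500 ft = 15 − 2 × (11500/1000) = -8°C.
ISA deviation = 23 − (-8) = +31°C.
Density altitude = 11500 + 120 × (31) = 11500 + (+3720) = 15220 ft.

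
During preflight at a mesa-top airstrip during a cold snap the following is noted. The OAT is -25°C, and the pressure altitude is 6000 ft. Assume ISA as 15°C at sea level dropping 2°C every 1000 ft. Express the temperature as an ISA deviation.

ISA temperature at 6000 ft = 15 − 2 × (6000/1000) = 3°C.
Deviation = OAT − ISA = -25 − 3 = -28°C.

ISA-28°C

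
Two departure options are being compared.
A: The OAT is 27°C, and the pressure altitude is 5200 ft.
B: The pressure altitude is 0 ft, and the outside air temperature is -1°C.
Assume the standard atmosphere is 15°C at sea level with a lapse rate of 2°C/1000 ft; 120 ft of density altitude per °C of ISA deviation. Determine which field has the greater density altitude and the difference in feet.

A by 9808 ft

A: ISA temp = 4.6°C, deviation +22.4°C, DA = 5200 + 120 × 22.4 = 7888 ft.
B: ISA temp = 15°C, deviation -16°C, DA = 0 + 120 × (-16) = -1920 ft.
A is higher by 7888 − (-1920) = 9808 ft.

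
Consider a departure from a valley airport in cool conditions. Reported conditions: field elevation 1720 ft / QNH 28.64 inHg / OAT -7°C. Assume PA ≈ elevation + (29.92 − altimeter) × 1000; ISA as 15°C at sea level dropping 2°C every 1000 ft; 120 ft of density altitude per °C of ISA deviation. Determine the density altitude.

1080 ft

Pressure altitude = 1720 + (29.92 − 28.64) × 1000 = 1720 + (+1280) = 3000 ft.
ISA temperature at 3000 ft = 15 − 2 × (3000/1000) = 9°C.
ISA deviation = -7 − 9 = -16°C.
Density altitude = 3000 + 120 × (-16) = 1080 ft.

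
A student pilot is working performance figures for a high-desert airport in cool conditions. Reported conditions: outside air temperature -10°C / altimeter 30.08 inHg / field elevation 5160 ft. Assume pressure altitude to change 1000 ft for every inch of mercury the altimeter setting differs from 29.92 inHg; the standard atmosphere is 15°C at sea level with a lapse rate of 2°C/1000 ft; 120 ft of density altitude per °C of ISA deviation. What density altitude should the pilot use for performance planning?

3200 ft

Pressure altitude = 5160 + (29.92 − 30.08) × 1000 = 5160 + (-160) = 5000 ft.
ISA temperature at 5000 ft = 15 − 2 × (5000/1000) = 5°C.
ISA deviation = -10 − 5 = -15°C.
Density altitude = 5000 + 120 × (-15) = 3200 ft.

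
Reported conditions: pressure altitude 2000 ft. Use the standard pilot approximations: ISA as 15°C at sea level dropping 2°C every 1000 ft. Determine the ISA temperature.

ISA temperature = 15 − 2 × (2000/1000) = 15 − 4 = 11°C.

11°C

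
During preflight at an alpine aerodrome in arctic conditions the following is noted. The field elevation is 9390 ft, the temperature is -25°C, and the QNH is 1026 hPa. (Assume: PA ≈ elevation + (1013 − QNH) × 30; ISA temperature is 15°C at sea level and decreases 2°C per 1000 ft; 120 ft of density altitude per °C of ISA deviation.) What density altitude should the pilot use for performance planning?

Pressure altitude = 9390 + (1013 − 1026) × 30 = 9390 + (-390) = 9000 ft.
ISA temperature at 9000 ft = 15 − 2 × (9000/1000) = -3°C.
ISA deviation = -25 − (-3) = -22°C.
Density altitude = 9000 + 120 × (-22) = 6360 ft.

6360 ft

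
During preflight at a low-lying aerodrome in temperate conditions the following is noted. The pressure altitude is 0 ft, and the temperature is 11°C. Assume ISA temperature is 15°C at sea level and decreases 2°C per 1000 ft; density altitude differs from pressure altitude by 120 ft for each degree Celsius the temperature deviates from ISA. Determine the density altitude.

-480 ft

ISA temperature at 0 ft = 15 − 2 × (0/1000) = 15°C.
ISA deviation = 11 − 15 = -4°C.
Density altitude = 0 + 120 × (-4) = 0 + (-480) = -480 ft.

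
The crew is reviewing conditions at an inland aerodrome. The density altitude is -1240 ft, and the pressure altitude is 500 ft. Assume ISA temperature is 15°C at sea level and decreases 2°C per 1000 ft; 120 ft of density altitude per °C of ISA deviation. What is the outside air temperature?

Density altitude − pressure altitude = -1240 − 500 = -1740 ft.
At 120 ft/°C that is an ISA deviation of -1740/120 = -14.5°C.
ISA temperature at 500 ft = 15 − 2 × (500/1000) = 14°C.
OAT = ISA + deviation = 14 + (-14.5) = -0.5°C.

-0.5°C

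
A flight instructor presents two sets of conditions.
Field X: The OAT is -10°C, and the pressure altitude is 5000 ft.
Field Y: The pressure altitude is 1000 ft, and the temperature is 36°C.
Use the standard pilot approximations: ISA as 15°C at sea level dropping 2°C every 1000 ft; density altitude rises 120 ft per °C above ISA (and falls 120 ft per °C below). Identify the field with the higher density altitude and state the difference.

Field X: ISA temp = 5°C, deviation -15°C, DA = 5000 + 120 × (-15) = 3200 ft.
Field Y: ISA temp = 13°C, deviation +23°C, DA = 1000 + 120 × 23 = 3760 ft.
Field Y is higher by 3760 − 3200 = 560 ft.

Field Y by 560 ft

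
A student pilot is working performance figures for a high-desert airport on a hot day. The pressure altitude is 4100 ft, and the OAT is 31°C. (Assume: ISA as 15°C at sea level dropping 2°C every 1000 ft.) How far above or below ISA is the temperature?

ISA temperature at 4100 ft = 15 − 2 × (4100/1000) = 6.8°C.
Deviation = OAT − ISA = 31 − 6.8 = +24.2°C.

ISA+24.2°C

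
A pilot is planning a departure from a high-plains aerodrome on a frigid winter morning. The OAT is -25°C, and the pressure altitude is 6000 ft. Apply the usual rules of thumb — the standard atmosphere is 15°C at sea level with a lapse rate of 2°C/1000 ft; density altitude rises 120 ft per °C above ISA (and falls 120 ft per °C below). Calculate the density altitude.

2640 ft

ISA temperature at 6000 ft = 15 − 2 × (6000/1000) = 3°C.
ISA deviation = -25 − 3 = -28°C.
Density altitude = 6000 + 120 × (-28) = 6000 + (-3360) = 2640 ft.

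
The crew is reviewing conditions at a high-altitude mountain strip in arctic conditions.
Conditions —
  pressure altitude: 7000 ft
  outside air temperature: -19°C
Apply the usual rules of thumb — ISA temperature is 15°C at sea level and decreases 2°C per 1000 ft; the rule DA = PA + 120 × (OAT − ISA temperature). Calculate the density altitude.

ISA temperature at 7000 ft = 15 − 2 × (7000/1000) = 1°C.
ISA deviation = -19 − 1 = -20°C.
Density altitude = 7000 + 120 × (-20) = 7000 + (-2400) = 4600 ft.

4600 ft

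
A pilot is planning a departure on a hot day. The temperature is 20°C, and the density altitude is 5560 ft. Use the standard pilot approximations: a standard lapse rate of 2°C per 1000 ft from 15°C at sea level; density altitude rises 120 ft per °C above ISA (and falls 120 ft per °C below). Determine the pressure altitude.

4000 ft

DA = PA + 120 × (OAT − (15 − 2·PA/1000)) = PA + 120·OAT − 1800 + 0.24·PA = 1.24·PA + 120·OAT − 1800.
So 1.24·PA = 5560 − 120 × 20 + 1800 = 4960.
PA = 4960 / 1.24 = 4000 ft.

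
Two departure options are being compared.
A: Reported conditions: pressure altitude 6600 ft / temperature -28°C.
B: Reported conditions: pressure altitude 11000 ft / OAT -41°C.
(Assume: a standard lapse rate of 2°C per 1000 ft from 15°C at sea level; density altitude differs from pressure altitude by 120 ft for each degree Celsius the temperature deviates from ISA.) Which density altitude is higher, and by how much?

A: ISA temp = 1.8°C, deviation -29.8°C, DA = 6600 + 120 × (-29.8) = 3024 ft.
B: ISA temp = -7°C, deviation -34°C, DA = 11000 + 120 × (-34) = 6920 ft.
B is higher by 6920 − 3024 = 3896 ft.

B by 3896 ft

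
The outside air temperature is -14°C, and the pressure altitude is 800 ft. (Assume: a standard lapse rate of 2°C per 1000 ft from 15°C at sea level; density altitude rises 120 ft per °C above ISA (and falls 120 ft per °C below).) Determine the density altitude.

-2488 ft

ISA temperature at 800 ft = 15 − 2 × (800/1000) = 13.4°C.
ISA deviation = -14 − 13.4 = -27.4°C.
Density altitude = 800 + 120 × (-27.4) = 800 + (-3288) = -2488 ft.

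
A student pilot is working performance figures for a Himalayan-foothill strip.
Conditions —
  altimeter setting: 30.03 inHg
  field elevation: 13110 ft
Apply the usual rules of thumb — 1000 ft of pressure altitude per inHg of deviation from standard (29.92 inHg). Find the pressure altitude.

Pressure correction = (29.92 − 30.03) × 1000 = -110 ft.
Pressure altitude = 13110 + (-110) = 13000 ft.

13000 ft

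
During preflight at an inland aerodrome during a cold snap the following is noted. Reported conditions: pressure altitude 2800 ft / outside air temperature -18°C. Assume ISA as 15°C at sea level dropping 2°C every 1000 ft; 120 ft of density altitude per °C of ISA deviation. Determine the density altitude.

ISA temperature at 2800 ft = 15 − 2 × (2800/1000) = 9.4°C.
ISA deviation = -18 − 9.4 = -27.4°C.
Density altitude = 2800 + 120 × (-27.4) = 2800 + (-3288) = -488 ft.

-488 ft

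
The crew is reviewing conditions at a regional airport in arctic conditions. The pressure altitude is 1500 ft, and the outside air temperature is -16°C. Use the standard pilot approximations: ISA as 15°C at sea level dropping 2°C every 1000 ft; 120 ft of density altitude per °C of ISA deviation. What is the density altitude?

ISA temperature at 1500 ft = 15 − 2 × (1500/1000) = 12°C.
ISA deviation = -16 − 12 = -28°C.
Density altitude = 1500 + 120 × (-28) = 1500 + (-3360) = -1860 ft.

-1860 ft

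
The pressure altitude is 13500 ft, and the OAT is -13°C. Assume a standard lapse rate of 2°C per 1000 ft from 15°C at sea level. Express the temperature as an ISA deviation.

ISA-1°C

ISA temperature at 13500 ft = 15 − 2 × (13500/1000) = -12°C.
Deviation = OAT − ISA = -13 − (-12) = -1°C.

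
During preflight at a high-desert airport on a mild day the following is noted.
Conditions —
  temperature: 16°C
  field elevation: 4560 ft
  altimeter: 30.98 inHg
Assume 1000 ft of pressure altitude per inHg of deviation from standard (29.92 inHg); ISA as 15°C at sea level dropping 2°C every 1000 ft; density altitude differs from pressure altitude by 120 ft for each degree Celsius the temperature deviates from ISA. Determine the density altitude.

Pressure altitude = 4560 + (29.92 − 30.98) × 1000 = 4560 + (-1060) = 3500 ft.
ISA temperature at 3500 ft = 15 − 2 × (3500/1000) = 8°C.
ISA deviation = 16 − 8 = +8°C.
Density altitude = 3500 + 120 × (8) = 4460 ft.

4460 ft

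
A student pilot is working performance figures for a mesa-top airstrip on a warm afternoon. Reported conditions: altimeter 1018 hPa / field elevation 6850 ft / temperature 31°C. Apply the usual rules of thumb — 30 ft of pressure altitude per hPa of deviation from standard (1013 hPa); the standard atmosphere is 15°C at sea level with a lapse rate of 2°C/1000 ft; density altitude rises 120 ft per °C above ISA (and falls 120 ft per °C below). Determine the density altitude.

10228 ft

Pressure altitude = 6850 + (1013 − 1018) × 30 = 6850 + (-150) = 6700 ft.
ISA temperature at 6700 ft = 15 − 2 × (6700/1000) = 1.6°C.
ISA deviation = 31 − 1.6 = +29.4°C.
Density altitude = 6700 + 120 × (29.4) = 10228 ft.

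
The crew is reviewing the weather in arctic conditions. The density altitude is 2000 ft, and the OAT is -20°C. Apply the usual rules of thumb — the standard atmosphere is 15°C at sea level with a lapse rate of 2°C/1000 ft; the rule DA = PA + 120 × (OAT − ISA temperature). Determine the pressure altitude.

5000 ft

DA = PA + 120 × (OAT − (15 − 2·PA/1000)) = PA + 120·OAT − 1800 + 0.24·PA = 1.24·PA + 120·OAT − 1800.
So 1.24·PA = 2000 − 120 × (-20) + 1800 = 6200.
PA = 6200 / 1.24 = 5000 ft.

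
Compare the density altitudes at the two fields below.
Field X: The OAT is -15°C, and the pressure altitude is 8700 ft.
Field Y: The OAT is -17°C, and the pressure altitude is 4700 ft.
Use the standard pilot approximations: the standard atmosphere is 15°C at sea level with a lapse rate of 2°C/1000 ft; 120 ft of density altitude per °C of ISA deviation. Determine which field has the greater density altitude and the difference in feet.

Field X: ISA temp = -2.4°C, deviation -12.6°C, DA = 8700 + 120 × (-12.6) = 7188 ft.
Field Y: ISA temp = 5.6°C, deviation -22.6°C, DA = 4700 + 120 × (-22.6) = 1988 ft.
Field X is higher by 7188 − 1988 = 5200 ft.

Field X by 5200 ft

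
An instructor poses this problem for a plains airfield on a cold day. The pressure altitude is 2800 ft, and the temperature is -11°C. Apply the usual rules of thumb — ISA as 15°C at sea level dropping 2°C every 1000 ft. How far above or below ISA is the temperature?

ISA-20.4°C

ISA temperature at 2800 ft = 15 − 2 × (2800/1000) = 9.4°C.
Deviation = OAT − ISA = -11 − 9.4 = -20.4°C.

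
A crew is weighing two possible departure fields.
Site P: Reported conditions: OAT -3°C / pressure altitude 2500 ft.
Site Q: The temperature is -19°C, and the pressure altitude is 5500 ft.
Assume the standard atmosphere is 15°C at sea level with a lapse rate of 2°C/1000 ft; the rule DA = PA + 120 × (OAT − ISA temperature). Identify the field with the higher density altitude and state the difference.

Site P: ISA temp = 10°C, deviation -13°C, DA = 2500 + 120 × (-13) = 940 ft.
Site Q: ISA temp = 4°C, deviation -23°C, DA = 5500 + 120 × (-23) = 2740 ft.
Site Q is higher by 2740 − 940 = 1800 ft.

Site Q by 1800 ft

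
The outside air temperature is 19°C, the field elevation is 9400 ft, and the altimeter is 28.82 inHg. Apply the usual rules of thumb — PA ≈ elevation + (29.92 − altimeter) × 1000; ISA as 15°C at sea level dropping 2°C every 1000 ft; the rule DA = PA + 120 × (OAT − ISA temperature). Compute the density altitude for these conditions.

Pressure altitude = 9400 + (29.92 − 28.82) × 1000 = 9400 + (+1100) = 10500 ft.
ISA temperature at 10500 ft = 15 − 2 × (10500/1000) = -6°C.
ISA deviation = 19 − (-6) = +25°C.
Density altitude = 10500 + 120 × (25) = 13500 ft.

13500 ft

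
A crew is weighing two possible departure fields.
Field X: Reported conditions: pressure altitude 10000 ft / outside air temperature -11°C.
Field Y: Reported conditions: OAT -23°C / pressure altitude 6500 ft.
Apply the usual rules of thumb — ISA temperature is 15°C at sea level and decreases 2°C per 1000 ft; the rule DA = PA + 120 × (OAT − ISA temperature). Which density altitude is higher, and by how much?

Field X: ISA temp = -5°C, deviation -6°C, DA = 10000 + 120 × (-6) = 9280 ft.
Field Y: ISA temp = 2°C, deviation -25°C, DA = 6500 + 120 × (-25) = 3500 ft.
Field X is higher by 9280 − 3500 = 5780 ft.

Field X by 5780 ft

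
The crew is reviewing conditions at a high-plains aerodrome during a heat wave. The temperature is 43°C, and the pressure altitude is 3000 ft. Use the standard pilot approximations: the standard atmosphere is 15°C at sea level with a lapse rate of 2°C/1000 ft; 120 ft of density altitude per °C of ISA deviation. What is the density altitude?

7080 ft

ISA temperature at 3000 ft = 15 − 2 × (3000/1000) = 9°C.
ISA deviation = 43 − 9 = +34°C.
Density altitude = 3000 + 120 × (34) = 3000 + (+4080) = 7080 ft.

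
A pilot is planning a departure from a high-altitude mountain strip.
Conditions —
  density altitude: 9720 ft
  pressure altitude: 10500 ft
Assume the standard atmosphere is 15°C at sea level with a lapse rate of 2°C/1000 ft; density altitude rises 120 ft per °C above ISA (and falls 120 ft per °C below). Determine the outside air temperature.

-12.5°C

Density altitude − pressure altitude = 9720 − 10500 = -780 ft.
At 120 ft/°C that is an ISA deviation of -780/120 = -6.5°C.
ISA temperature at 10500 ft = 15 − 2 × (10500/1000) = -6°C.
OAT = ISA + deviation = -6 + (-6.5) = -12.5°C.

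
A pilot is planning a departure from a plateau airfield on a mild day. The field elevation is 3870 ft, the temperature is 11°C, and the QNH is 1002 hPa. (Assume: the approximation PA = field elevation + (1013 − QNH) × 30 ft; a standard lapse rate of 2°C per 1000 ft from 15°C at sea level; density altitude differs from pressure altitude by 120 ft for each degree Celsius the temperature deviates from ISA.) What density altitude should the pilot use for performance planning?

4728 ft

Pressure altitude = 3870 + (1013 − 1002) × 30 = 3870 + (+330) = 4200 ft.
ISA temperature at 4200 ft = 15 − 2 × (4200/1000) = 6.6°C.
ISA deviation = 11 − 6.6 = +4.4°C.
Density altitude = 4200 + 120 × (4.4) = 4728 ft.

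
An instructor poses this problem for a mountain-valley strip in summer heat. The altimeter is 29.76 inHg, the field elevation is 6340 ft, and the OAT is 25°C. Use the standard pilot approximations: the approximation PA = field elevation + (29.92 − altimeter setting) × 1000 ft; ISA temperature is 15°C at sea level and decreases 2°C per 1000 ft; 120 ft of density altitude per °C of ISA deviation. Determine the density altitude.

Pressure altitude = 6340 + (29.92 − 29.76) × 1000 = 6340 + (+160) = 6500 ft.
ISA temperature at 6500 ft = 15 − 2 × (6500/1000) = 2°C.
ISA deviation = 25 − 2 = +23°C.
Density altitude = 6500 + 120 × (23) = 9260 ft.

9260 ft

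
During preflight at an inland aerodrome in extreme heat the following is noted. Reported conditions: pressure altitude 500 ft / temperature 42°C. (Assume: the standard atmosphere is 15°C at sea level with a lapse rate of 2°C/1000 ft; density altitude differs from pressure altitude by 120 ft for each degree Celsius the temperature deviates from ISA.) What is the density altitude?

3860 ft

ISA temperature at 500 ft = 15 − 2 × (500/1000) = 14°C.
ISA deviation = 42 − 14 = +28°C.
Density altitude = 500 + 120 × (28) = 500 + (+3360) = 3860 ft.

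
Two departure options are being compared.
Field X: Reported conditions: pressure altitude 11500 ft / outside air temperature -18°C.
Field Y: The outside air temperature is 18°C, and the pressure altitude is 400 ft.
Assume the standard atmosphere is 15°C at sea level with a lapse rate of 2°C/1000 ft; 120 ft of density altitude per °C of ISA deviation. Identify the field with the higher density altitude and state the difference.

Field X: ISA temp = -8°C, deviation -10°C, DA = 11500 + 120 × (-10) = 10300 ft.
Field Y: ISA temp = 14.2°C, deviation +3.8°C, DA = 400 + 120 × 3.8 = 856 ft.
Field X is higher by 10300 − 856 = 9444 ft.

Field X by 9444 ft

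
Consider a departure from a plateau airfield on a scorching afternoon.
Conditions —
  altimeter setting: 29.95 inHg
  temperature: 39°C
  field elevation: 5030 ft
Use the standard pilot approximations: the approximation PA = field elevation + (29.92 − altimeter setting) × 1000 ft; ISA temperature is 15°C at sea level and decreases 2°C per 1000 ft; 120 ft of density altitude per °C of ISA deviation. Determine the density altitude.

Pressure altitude = 5030 + (29.92 − 29.95) × 1000 = 5030 + (-30) = 5000 ft.
ISA temperature at 5000 ft = 15 − 2 × (5000/1000) = 5°C.
ISA deviation = 39 − 5 = +34°C.
Density altitude = 5000 + 120 × (34) = 9080 ft.

9080 ft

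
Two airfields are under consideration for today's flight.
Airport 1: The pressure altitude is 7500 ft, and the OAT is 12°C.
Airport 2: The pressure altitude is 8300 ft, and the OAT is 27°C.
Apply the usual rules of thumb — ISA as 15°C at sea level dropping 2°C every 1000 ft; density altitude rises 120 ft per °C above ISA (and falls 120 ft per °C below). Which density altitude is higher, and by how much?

Airport 2 by 2792 ft

Airport 1: ISA temp = 0°C, deviation +12°C, DA = 7500 + 120 × 12 = 8940 ft.
Airport 2: ISA temp = -1.6°C, deviation +28.6°C, DA = 8300 + 120 × 28.6 = 11732 ft.
Airport 2 is higher by 11732 − 8940 = 2792 ft.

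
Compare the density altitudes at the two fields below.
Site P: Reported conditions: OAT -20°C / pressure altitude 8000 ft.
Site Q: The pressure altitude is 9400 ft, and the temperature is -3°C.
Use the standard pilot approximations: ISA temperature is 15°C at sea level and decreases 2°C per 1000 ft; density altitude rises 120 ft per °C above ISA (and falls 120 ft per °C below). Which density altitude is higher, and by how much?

Site P: ISA temp = -1°C, deviation -19°C, DA = 8000 + 120 × (-19) = 5720 ft.
Site Q: ISA temp = -3.8°C, deviation +0.8°C, DA = 9400 + 120 × 0.8 = 9496 ft.
Site Q is higher by 9496 − 5720 = 3776 ft.

Site Q by 3776 ft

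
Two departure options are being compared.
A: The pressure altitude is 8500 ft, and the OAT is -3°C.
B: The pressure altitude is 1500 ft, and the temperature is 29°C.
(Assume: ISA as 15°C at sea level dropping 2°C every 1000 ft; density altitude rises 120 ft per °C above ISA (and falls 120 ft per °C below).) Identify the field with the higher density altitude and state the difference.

A: ISA temp = -2°C, deviation -1°C, DA = 8500 + 120 × (-1) = 8380 ft.
B: ISA temp = 12°C, deviation +17°C, DA = 1500 + 120 × 17 = 3540 ft.
A is higher by 8380 − 3540 = 4840 ft.

A by 4840 ft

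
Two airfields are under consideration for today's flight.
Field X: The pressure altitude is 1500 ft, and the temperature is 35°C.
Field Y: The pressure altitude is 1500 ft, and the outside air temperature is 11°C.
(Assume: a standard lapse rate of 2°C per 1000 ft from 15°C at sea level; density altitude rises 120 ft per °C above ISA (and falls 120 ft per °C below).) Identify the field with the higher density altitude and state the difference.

Field X: ISA temp = 12°C, deviation +23°C, DA = 1500 + 120 × 23 = 4260 ft.
Field Y: ISA temp = 12°C, deviation -1°C, DA = 1500 + 120 × (-1) = 1380 ft.
Field X is higher by 4260 − 1380 = 2880 ft.

Field X by 2880 ft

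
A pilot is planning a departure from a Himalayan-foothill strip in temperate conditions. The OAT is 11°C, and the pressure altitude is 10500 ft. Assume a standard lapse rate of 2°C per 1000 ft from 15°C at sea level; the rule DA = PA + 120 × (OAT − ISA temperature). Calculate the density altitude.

12540 ft

ISA temperature at 10500 ft = 15 − 2 × (10500/1000) = -6°C.
ISA deviation = 11 − (-6) = +17°C.
Density altitude = 10500 + 120 × (17) = 10500 + (+2040) = 12540 ft.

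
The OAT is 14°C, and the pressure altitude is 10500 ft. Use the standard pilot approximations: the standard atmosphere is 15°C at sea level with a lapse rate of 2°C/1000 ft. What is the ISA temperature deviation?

ISA temperature at 10500 ft = 15 − 2 × (10500/1000) = -6°C.
Deviation = OAT − ISA = 14 − (-6) = +20°C.

ISA+20°C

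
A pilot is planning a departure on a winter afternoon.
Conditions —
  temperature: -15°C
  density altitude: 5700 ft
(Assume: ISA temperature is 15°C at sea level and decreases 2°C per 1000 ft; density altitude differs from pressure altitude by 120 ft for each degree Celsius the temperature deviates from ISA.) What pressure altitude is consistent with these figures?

DA = PA + 120 × (OAT − (15 − 2·PA/1000)) = PA + 120·OAT − 1800 + 0.24·PA = 1.24·PA + 120·OAT − 1800.
So 1.24·PA = 5700 − 120 × (-15) + 1800 = 9300.
PA = 9300 / 1.24 = 7500 ft.

7500 ft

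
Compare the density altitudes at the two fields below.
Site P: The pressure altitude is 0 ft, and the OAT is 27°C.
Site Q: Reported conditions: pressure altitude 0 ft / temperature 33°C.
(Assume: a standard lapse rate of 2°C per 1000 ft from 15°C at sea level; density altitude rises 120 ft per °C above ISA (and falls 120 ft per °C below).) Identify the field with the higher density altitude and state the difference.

Site Q by 720 ft

Site P: ISA temp = 15°C, deviation +12°C, DA = 0 + 120 × 12 = 1440 ft.
Site Q: ISA temp = 15°C, deviation +18°C, DA = 0 + 120 × 18 = 2160 ft.
Site Q is higher by 2160 − 1440 = 720 ft.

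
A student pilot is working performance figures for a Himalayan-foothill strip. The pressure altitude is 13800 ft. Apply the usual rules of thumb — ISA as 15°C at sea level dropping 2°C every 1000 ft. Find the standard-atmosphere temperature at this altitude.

ISA temperature = 15 − 2 × (13800/1000) = 15 − 27.6 = -12.6°C.

-12.6°C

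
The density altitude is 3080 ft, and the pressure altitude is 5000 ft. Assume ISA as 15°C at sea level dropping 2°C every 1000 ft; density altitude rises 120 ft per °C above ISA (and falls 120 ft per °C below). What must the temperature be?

Density altitude − pressure altitude = 3080 − 5000 = -1920 ft.
At 120 ft/°C that is an ISA deviation of -1920/120 = -16°C.
ISA temperature at 5000 ft = 15 − 2 × (5000/1000) = 5°C.
OAT = ISA + deviation = 5 + (-16) = -11°C.

-11°C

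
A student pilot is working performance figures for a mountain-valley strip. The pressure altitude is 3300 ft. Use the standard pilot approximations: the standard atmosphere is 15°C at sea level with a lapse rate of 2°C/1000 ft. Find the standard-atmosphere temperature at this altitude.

8.4°C

ISA temperature = 15 − 2 × (3300/1000) = 15 − 6.6 = 8.4°C.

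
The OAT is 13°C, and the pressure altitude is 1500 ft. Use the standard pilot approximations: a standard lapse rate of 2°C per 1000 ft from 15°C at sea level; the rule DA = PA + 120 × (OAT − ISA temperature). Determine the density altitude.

ISA temperature at 1500 ft = 15 − 2 × (1500/1000) = 12°C.
ISA deviation = 13 − 12 = +1°C.
Density altitude = 1500 + 120 × (1) = 1500 + (+120) = 1620 ft.

1620 ft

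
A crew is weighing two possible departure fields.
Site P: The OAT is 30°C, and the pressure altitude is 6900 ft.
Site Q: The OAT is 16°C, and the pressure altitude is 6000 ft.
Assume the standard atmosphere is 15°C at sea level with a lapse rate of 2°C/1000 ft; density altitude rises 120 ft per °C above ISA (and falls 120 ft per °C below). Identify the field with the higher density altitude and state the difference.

Site P by 2796 ft

Site P: ISA temp = 1.2°C, deviation +28.8°C, DA = 6900 + 120 × 28.8 = 10356 ft.
Site Q: ISA temp = 3°C, deviation +13°C, DA = 6000 + 120 × 13 = 7560 ft.
Site P is higher by 10356 − 7560 = 2796 ft.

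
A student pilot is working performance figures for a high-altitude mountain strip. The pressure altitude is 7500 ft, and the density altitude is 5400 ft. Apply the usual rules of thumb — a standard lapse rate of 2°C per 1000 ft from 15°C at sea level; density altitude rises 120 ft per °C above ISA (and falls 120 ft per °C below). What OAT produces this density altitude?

-17.5°C

Density altitude − pressure altitude = 5400 − 7500 = -2100 ft.
At 120 ft/°C that is an ISA deviation of -2100/120 = -17.5°C.
ISA temperature at 7500 ft = 15 − 2 × (7500/1000) = 0°C.
OAT = ISA + deviation = 0 + (-17.5) = -17.5°C.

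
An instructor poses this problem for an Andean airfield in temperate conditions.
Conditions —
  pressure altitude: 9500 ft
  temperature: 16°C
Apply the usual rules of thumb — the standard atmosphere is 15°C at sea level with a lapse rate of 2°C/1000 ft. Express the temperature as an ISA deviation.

ISA+20°C

ISA temperature at 9500 ft = 15 − 2 × (9500/1000) = -4°C.
Deviation = OAT − ISA = 16 − (-4) = +20°C.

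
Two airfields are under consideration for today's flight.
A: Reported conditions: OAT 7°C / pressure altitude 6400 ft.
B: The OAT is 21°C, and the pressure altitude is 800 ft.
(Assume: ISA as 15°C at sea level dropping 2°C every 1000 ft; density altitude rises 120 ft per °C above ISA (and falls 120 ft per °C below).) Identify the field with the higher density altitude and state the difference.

A: ISA temp = 2.2°C, deviation +4.8°C, DA = 6400 + 120 × 4.8 = 6976 ft.
B: ISA temp = 13.4°C, deviation +7.6°C, DA = 800 + 120 × 7.6 = 1712 ft.
A is higher by 6976 − 1712 = 5264 ft.

A by 5264 ft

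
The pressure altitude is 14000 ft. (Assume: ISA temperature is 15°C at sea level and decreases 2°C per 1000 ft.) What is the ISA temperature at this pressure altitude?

-13°C

ISA temperature = 15 − 2 × (14000/1000) = 15 − 28 = -13°C.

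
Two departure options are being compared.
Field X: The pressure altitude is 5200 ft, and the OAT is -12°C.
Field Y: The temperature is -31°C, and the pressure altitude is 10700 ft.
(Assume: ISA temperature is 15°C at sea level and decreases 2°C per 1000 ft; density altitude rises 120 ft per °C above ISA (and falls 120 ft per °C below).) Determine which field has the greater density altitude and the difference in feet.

Field X: ISA temp = 4.6°C, deviation -16.6°C, DA = 5200 + 120 × (-16.6) = 3208 ft.
Field Y: ISA temp = -6.4°C, deviation -24.6°C, DA = 10700 + 120 × (-24.6) = 7748 ft.
Field Y is higher by 7748 − 3208 = 4540 ft.

Field Y by 4540 ft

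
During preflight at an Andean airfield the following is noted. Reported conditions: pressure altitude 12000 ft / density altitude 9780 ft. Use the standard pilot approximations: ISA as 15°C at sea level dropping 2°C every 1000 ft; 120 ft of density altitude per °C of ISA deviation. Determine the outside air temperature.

Density altitude − pressure altitude = 9780 − 12000 = -2220 ft.
At 120 ft/°C that is an ISA deviation of -2220/120 = -18.5°C.
ISA temperature at 12000 ft = 15 − 2 × (12000/1000) = -9°C.
OAT = ISA + deviation = -9 + (-18.5) = -27.5°C.

-27.5°C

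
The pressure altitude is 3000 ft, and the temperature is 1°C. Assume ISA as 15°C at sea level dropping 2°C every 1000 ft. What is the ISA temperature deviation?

ISA-8°C

ISA temperature at 3000 ft = 15 − 2 × (3000/1000) = 9°C.
Deviation = OAT − ISA = 1 − 9 = -8°C.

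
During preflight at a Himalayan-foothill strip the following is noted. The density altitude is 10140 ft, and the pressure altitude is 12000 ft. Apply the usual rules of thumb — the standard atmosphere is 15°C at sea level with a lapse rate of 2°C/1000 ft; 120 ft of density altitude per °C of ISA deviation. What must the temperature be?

-24.5°C

Density altitude − pressure altitude = 10140 − 12000 = -1860 ft.
At 120 ft/°C that is an ISA deviation of -1860/120 = -15.5°C.
ISA temperature at 12000 ft = 15 − 2 × (12000/1000) = -9°C.
OAT = ISA + deviation = -9 + (-15.5) = -24.5°C.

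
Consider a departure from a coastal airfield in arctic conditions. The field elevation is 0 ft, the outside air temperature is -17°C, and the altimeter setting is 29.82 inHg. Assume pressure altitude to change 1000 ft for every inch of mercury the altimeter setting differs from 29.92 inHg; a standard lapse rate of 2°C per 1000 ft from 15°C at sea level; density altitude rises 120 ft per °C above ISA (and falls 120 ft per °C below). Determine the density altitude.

-3716 ft

Pressure altitude = 0 + (29.92 − 29.82) × 1000 = 0 + (+100) = 100 ft.
ISA temperature at 100 ft = 15 − 2 × (100/1000) = 14.8°C.
ISA deviation = -17 − 14.8 = -31.8°C.
Density altitude = 100 + 120 × (-31.8) = -3716 ft.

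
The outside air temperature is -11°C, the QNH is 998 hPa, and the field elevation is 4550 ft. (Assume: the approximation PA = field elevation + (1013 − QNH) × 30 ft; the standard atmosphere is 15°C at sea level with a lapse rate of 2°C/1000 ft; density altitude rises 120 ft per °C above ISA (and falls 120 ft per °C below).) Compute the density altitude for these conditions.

Pressure altitude = 4550 + (1013 − 998) × 30 = 4550 + (+450) = 5000 ft.
ISA temperature at 5000 ft = 15 − 2 × (5000/1000) = 5°C.
ISA deviation = -11 − 5 = -16°C.
Density altitude = 5000 + 120 × (-16) = 3080 ft.

3080 ft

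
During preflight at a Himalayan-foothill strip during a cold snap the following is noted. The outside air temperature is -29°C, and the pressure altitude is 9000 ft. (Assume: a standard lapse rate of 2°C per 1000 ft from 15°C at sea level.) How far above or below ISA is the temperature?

ISA temperature at 9000 ft = 15 − 2 × (9000/1000) = -3°C.
Deviation = OAT − ISA = -29 − (-3) = -26°C.

ISA-26°C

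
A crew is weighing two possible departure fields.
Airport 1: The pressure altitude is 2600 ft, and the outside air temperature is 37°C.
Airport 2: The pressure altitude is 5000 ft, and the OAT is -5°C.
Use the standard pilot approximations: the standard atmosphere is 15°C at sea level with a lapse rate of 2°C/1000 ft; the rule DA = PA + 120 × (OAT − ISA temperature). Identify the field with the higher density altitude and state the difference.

Airport 1 by 2064 ft

Airport 1: ISA temp = 9.8°C, deviation +27.2°C, DA = 2600 + 120 × 27.2 = 5864 ft.
Airport 2: ISA temp = 5°C, deviation -10°C, DA = 5000 + 120 × (-10) = 3800 ft.
Airport 1 is higher by 5864 − 3800 = 2064 ft.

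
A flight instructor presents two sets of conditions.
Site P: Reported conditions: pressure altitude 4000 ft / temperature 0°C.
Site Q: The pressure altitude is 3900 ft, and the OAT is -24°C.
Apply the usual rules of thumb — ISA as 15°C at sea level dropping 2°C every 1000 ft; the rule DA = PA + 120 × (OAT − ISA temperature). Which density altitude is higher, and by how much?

Site P: ISA temp = 7°C, deviation -7°C, DA = 4000 + 120 × (-7) = 3160 ft.
Site Q: ISA temp = 7.2°C, deviation -31.2°C, DA = 3900 + 120 × (-31.2) = 156 ft.
Site P is higher by 3160 − 156 = 3004 ft.

Site P by 3004 ft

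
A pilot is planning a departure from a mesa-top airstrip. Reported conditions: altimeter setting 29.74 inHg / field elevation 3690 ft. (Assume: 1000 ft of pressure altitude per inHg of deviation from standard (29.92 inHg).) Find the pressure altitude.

3870 ft

Pressure correction = (29.92 − 29.74) × 1000 = +180 ft.
Pressure altitude = 3690 + (+180) = 3870 ft.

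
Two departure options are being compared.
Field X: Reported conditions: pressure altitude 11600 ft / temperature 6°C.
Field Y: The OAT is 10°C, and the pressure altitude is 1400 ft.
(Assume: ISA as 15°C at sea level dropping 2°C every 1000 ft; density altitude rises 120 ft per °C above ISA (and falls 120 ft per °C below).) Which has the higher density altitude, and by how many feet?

Field X: ISA temp = -8.2°C, deviation +14.2°C, DA = 11600 + 120 × 14.2 = 13304 ft.
Field Y: ISA temp = 12.2°C, deviation -2.2°C, DA = 1400 + 120 × (-2.2) = 1136 ft.
Field X is higher by 13304 − 1136 = 12168 ft.

Field X by 12168 ft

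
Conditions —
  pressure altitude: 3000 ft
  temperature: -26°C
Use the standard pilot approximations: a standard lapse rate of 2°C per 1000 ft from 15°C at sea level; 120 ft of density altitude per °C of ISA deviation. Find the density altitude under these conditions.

ISA temperature at 3000 ft = 15 − 2 × (3000/1000) = 9°C.
ISA deviation = -26 − 9 = -35°C.
Density altitude = 3000 + 120 × (-35) = 3000 + (-4200) = -1200 ft.

-1200 ft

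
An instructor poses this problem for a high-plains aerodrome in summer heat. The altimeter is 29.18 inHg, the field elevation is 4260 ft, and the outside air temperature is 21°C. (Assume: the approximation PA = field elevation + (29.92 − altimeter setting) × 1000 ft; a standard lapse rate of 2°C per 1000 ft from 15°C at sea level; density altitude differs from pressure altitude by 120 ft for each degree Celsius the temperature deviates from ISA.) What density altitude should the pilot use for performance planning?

Pressure altitude = 4260 + (29.92 − 29.18) × 1000 = 4260 + (+740) = 5000 ft.
ISA temperature at 5000 ft = 15 − 2 × (5000/1000) = 5°C.
ISA deviation = 21 − 5 = +16°C.
Density altitude = 5000 + 120 × (16) = 6920 ft.

6920 ft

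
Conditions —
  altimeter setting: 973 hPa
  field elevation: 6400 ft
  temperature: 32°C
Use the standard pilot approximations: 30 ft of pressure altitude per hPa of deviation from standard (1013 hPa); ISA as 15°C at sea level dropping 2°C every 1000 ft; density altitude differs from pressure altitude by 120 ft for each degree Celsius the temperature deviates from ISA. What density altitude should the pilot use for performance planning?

Pressure altitude = 6400 + (1013 − 973) × 30 = 6400 + (+1200) = 7600 ft.
ISA temperature at 7600 ft = 15 − 2 × (7600/1000) = -0.2°C.
ISA deviation = 32 − (-0.2) = +32.2°C.
Density altitude = 7600 + 120 × (32.2) = 11464 ft.

11464 ft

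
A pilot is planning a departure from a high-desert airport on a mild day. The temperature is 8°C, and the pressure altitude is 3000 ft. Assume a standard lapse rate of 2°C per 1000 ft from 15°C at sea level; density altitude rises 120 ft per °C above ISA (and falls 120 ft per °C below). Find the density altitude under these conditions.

ISA temperature at 3000 ft = 15 − 2 × (3000/1000) = 9°C.
ISA deviation = 8 − 9 = -1°C.
Density altitude = 3000 + 120 × (-1) = 3000 + (-120) = 2880 ft.

2880 ft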